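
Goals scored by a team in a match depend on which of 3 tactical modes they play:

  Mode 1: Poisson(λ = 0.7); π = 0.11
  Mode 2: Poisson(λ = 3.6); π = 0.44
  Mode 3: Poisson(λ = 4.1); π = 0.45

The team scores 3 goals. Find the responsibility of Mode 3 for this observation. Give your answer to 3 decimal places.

0.470

P(component k | x) = P(Z=k)·f_k(x) / marginal(x), where marginal(x) = Σ_j P(Z=j)·f_j(x).
Poisson probabilities:
  f_1 = e^(−0.7)·0.7^3/3! = 0.0283881
  f_2 = e^(−3.6)·3.6^3/3! = 0.212469
  f_3 = e^(−4.1)·4.1^3/3! = 0.190368
Prior × likelihood for each component:
  P(Z=1)·f_1 = 0.11 × 0.0283881 = 0.00312269
  P(Z=2)·f_2 = 0.44 × 0.212469 = 0.0934865
  P(Z=3)·f_3 = 0.45 × 0.190368 = 0.0856654
Sum: 0.00312269 + 0.0934865 + 0.0856654 = 0.182275
P(Mode 3 | 3 goals) ≈ 0.470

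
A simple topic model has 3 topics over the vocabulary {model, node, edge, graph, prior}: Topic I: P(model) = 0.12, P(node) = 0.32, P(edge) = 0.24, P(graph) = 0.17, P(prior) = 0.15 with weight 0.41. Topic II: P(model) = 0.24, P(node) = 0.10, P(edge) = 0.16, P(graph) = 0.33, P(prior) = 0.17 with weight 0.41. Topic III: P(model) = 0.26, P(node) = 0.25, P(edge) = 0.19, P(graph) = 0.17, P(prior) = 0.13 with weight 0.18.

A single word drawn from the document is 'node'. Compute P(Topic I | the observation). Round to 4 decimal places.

By Bayes' theorem, P(k | x) = P(Z=k) f_k(x) / Σ_j P(Z=j) f_j(x).
Component likelihoods at x = 'node':
  L_I = P(node | comp) = 0.32
  L_II = P(node | comp) = 0.10
  L_III = P(node | comp) = 0.25
Weight by the priors:
  P(Z=I)·L_I = 0.41 × 0.32 = 0.1312
  P(Z=II)·L_II = 0.41 × 0.1 = 0.041
  P(Z=III)·L_III = 0.18 × 0.25 = 0.045
Evidence: 0.1312 + 0.041 + 0.045 = 0.2172
Responsibility of Topic I: 0.1312 / 0.2172 ≈ 0.6041

0.6041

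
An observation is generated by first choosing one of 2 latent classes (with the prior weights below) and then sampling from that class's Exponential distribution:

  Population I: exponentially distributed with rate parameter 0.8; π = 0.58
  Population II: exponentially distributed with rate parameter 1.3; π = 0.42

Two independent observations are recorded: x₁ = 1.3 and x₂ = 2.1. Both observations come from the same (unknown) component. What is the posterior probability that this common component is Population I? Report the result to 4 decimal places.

0.7411

Posterior ∝ prior × likelihood, so P(k | x) ∝ π_k f_k(x); normalise over all components.
Since both observations come from the same component, the likelihood for component k is f_k(x₁)·f_k(x₂).
  f_I = [0.282764] × [0.149099] = 0.0421598
  f_II = [0.239875] × [0.0847851] = 0.0203379
Unnormalised posteriors:
  π_I·f_I = 0.58 × 0.0421598 = 0.0244527
  π_II·f_II = 0.42 × 0.0203379 = 0.0085419
Marginal: 0.0244527 + 0.0085419 = 0.0329946
P(Population I | x₁, x₂) ≈ 0.7411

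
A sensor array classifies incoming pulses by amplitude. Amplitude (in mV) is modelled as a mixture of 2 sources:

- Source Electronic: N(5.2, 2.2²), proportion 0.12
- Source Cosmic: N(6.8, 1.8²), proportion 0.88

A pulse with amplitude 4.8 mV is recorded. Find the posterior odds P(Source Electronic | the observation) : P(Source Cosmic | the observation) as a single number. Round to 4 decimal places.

The posterior odds equal the prior odds times the likelihood ratio: (P(Z=i)/P(Z=j))·(f_i(x)/f_j(x)).
Component likelihoods at x = 4.8 mV:
  L_Electronic = (1/(2.2·√(2π)))·exp(−(4.8−5.2)²/(2·2.2²)) = 0.181337·exp(-0.01653) = 0.178365
  L_Cosmic = (1/(1.8·√(2π)))·exp(−(4.8−6.8)²/(2·1.8²)) = 0.221635·exp(-0.61728) = 0.119551
0.0214038 / 0.105205 ≈ 0.2034

0.2034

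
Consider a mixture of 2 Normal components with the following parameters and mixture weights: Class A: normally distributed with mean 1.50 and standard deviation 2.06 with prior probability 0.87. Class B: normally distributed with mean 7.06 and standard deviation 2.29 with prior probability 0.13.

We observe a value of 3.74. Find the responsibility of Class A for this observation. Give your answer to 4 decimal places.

0.9218

The responsibility of component k is w_k f_k(x) divided by Σ_j w_j f_j(x).
Normal densities:
  L_A = (1/(2.06·√(2π)))·exp(−(3.74−1.50)²/(2·2.06²)) = 0.193661·exp(-0.59120) = 0.107223
  L_B = (1/(2.29·√(2π)))·exp(−(3.74−7.06)²/(2·2.29²)) = 0.174211·exp(-1.05093) = 0.060906
Weight by the priors:
  w_A·L_A = 0.87 × 0.107223 = 0.0932844
  w_B·L_B = 0.13 × 0.060906 = 0.00791778
Marginal: 0.0932844 + 0.00791778 = 0.101202
Responsibility of Class A: 0.0932844 / 0.101202 ≈ 0.9218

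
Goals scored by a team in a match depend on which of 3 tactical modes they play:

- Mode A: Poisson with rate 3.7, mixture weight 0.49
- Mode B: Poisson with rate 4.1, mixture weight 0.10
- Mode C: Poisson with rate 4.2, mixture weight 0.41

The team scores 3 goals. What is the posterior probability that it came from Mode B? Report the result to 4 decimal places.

The responsibility of component k is π_k f_k(x) divided by Σ_j π_j f_j(x).
Poisson probabilities:
  p_A = 0.20872
  p_B = 0.190368
  p_C = 0.185165
Unnormalised posteriors:
  π_A·p_A = 0.49 × 0.20872 = 0.102273
  π_B·p_B = 0.10 × 0.190368 = 0.0190368
  π_C·p_C = 0.41 × 0.185165 = 0.0759178
Normaliser: 0.102273 + 0.0190368 + 0.0759178 = 0.197227
Responsibility of Mode B: 0.0190368 / 0.197227 ≈ 0.0965

0.0965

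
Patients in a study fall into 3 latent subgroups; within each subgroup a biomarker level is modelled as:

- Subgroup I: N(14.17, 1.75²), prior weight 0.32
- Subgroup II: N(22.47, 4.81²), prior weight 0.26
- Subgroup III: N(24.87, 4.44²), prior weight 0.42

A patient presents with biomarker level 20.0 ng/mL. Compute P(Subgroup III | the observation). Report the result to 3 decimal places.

P(component k | x) = π_k·f_k(x) / marginal(x), where marginal(x) = Σ_j π_j·f_j(x).
Evaluate each component's likelihood at the observed value:
  f_I = (1/(1.75·√(2π)))·exp(−(20.0−14.17)²/(2·1.75²)) = 0.227967·exp(-5.54921) = 0.000886914
  f_II = (1/(4.81·√(2π)))·exp(−(20.0−22.47)²/(2·4.81²)) = 0.082940·exp(-0.13185) = 0.0726949
  f_III = (1/(4.44·√(2π)))·exp(−(20.0−24.87)²/(2·4.44²)) = 0.089852·exp(-0.60154) = 0.049236
Prior × likelihood for each component:
  π_I·f_I = 0.32 × 0.000886914 = 0.000283812
  π_II·f_II = 0.26 × 0.0726949 = 0.0189007
  π_III·f_III = 0.42 × 0.049236 = 0.0206791
Denominator: 0.000283812 + 0.0189007 + 0.0206791 = 0.0398636
So the posterior for Subgroup III is 0.0206791 / 0.0398636 ≈ 0.519.

0.519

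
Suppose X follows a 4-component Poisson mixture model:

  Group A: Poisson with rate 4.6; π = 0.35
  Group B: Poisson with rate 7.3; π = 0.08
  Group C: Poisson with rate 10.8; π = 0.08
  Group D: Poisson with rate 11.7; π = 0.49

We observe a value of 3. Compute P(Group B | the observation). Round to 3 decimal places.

0.057

By Bayes' theorem, P(k | x) = w_k f_k(x) / Σ_j w_j f_j(x).
Poisson probabilities:
  p_A = e^(−4.6)·4.6^3/3! = 0.163068
  p_B = e^(−7.3)·7.3^3/3! = 0.0437993
  p_C = e^(−10.8)·10.8^3/3! = 0.00428292
  p_D = e^(−11.7)·11.7^3/3! = 0.00221391
Prior × likelihood for each component:
  w_A·p_A = 0.35 × 0.163068 = 0.0570737
  w_B·p_B = 0.08 × 0.0437993 = 0.00350395
  w_C·p_C = 0.08 × 0.00428292 = 0.000342633
  w_D·p_D = 0.49 × 0.00221391 = 0.00108482
Denominator: 0.0570737 + 0.00350395 + 0.000342633 + 0.00108482 = 0.0620051
P(Group B | 3) = 0.00350395 / 0.0620051 ≈ 0.057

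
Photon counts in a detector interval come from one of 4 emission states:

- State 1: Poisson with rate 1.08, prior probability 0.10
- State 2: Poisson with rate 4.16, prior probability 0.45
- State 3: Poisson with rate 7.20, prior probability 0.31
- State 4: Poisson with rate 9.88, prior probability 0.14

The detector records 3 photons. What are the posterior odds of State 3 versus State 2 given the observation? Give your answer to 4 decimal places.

Since P(k|x) ∝ π_k f_k(x), the posterior odds are π_i f_i(x) / (π_j f_j(x)).
Poisson probabilities:
  p_1 = 0.0712988
  p_2 = 0.187268
  p_3 = 0.0464436
  p_4 = 0.00822792
Odds = (0.31/0.45) × (0.0464436/0.187268) = 0.688889 × 0.248006 ≈ 0.1708

0.1708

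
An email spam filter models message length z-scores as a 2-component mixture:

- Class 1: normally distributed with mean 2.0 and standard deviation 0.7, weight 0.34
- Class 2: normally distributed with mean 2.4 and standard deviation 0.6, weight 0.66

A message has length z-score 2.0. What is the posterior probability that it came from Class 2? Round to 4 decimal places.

0.6446

Apply Bayes' rule: the posterior for each component is proportional to its prior times its likelihood at x.
Evaluate each component's likelihood at the observed value:
  p_1 = (1/(0.7·√(2π)))·exp(−(2.0−2.0)²/(2·0.7²)) = 0.569918·exp(-0.00000) = 0.569918
  p_2 = (1/(0.6·√(2π)))·exp(−(2.0−2.4)²/(2·0.6²)) = 0.664904·exp(-0.22222) = 0.532413
Weight by the priors:
  w_1·p_1 = 0.34 × 0.569918 = 0.193772
  w_2·p_2 = 0.66 × 0.532413 = 0.351393
Marginal: 0.193772 + 0.351393 = 0.545165
Responsibility of Class 2: 0.351393 / 0.545165 ≈ 0.6446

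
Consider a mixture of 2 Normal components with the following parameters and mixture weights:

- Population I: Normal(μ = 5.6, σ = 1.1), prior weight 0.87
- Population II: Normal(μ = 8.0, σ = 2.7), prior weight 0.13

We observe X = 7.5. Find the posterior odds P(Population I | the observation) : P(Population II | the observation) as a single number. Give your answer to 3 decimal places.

3.760

The posterior odds equal the prior odds times the likelihood ratio: (P(Z=i)/P(Z=j))·(f_i(x)/f_j(x)).
Component likelihoods at x = 7.5:
  f_I = (1/(1.1·√(2π)))·exp(−(7.5−5.6)²/(2·1.1²)) = 0.362675·exp(-1.49174) = 0.0815952
  f_II = (1/(2.7·√(2π)))·exp(−(7.5−8.0)²/(2·2.7²)) = 0.147756·exp(-0.01715) = 0.145244
0.0709879 / 0.0188818 ≈ 3.760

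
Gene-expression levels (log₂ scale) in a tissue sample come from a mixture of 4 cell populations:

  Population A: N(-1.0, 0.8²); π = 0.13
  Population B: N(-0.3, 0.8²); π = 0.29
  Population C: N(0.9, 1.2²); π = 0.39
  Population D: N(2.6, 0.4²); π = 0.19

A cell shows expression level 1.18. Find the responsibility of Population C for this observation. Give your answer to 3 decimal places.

0.818

P(component k | x) = π_k·f_k(x) / marginal(x), where marginal(x) = Σ_j π_j·f_j(x).
Evaluate each component's likelihood at the observed value:
  f_A = (1/(0.8·√(2π)))·exp(−(1.18−-1.0)²/(2·0.8²)) = 0.498678·exp(-3.71281) = 0.0121721
  f_B = (1/(0.8·√(2π)))·exp(−(1.18−-0.3)²/(2·0.8²)) = 0.498678·exp(-1.71125) = 0.0900811
  f_C = (1/(1.2·√(2π)))·exp(−(1.18−0.9)²/(2·1.2²)) = 0.332452·exp(-0.02722) = 0.323524
  f_D = (1/(0.4·√(2π)))·exp(−(1.18−2.6)²/(2·0.4²)) = 0.997356·exp(-6.30125) = 0.00182916
Unnormalised posteriors:
  π_A·f_A = 0.13 × 0.0121721 = 0.00158238
  π_B·f_B = 0.29 × 0.0900811 = 0.0261235
  π_C·f_C = 0.39 × 0.323524 = 0.126174
  π_D·f_D = 0.19 × 0.00182916 = 0.000347541
Denominator: 0.00158238 + 0.0261235 + 0.126174 + 0.000347541 = 0.154228
P(Population C | data) ≈ 0.818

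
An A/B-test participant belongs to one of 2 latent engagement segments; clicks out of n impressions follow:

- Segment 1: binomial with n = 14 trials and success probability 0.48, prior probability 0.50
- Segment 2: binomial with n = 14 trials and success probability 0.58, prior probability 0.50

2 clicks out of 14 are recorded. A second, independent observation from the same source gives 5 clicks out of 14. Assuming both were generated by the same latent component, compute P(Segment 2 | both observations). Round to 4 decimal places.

Posterior ∝ prior × likelihood, so P(k | x) ∝ π_k f_k(x); normalise over all components.
Since both observations come from the same component, the likelihood for component k is f_k(x₁)·f_k(x₂).
  L_1 = [C(14,2)·0.48^2·0.52^12 = 91·0.2304·0.000390877 = 0.00819528] × [0.141808] = 0.00116216
  L_2 = [C(14,2)·0.58^2·0.42^12 = 91·0.3364·3.01295e-05 = 0.000922335] × [0.0534377] = 4.92875e-05
Unnormalised posteriors:
  π_1·L_1 = 0.50 × 0.00116216 = 0.000581078
  π_2·L_2 = 0.50 × 4.92875e-05 = 2.46437e-05
Sum: 0.000581078 + 2.46437e-05 = 0.000605722
Responsibility of Segment 2: 2.46437e-05 / 0.000605722 ≈ 0.0407

0.0407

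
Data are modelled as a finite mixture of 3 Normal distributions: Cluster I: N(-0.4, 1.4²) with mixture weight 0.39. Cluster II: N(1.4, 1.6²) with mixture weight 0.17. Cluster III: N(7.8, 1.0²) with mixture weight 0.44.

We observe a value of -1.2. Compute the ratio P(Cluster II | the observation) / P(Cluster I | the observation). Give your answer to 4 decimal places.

0.1199

Since P(k|x) ∝ P(Z=k) f_k(x), the posterior odds are P(Z=i) f_i(x) / (P(Z=j) f_j(x)).
Evaluate each component's likelihood at the observed value:
  f_I = (1/(1.4·√(2π)))·exp(−(-1.2−-0.4)²/(2·1.4²)) = 0.284959·exp(-0.16327) = 0.242034
  f_II = (1/(1.6·√(2π)))·exp(−(-1.2−1.4)²/(2·1.6²)) = 0.249339·exp(-1.32031) = 0.0665864
  f_III = (1/(1.0·√(2π)))·exp(−(-1.2−7.8)²/(2·1.0²)) = 0.398942·exp(-40.50000) = 1.02798e-18
Odds = (0.17/0.39) × (0.0665864/0.242034) = 0.435897 × 0.275112 ≈ 0.1199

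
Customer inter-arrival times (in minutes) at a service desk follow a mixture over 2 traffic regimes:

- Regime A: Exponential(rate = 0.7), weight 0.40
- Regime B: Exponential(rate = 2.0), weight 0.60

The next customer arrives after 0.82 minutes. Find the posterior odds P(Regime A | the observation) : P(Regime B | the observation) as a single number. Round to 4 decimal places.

Only the two components matter; the odds are (π_i f_i(x)) / (π_j f_j(x)).
Component likelihoods at x = 0.82 minutes:
  p_A = 0.7·e^(−0.7·0.82) = 0.7·e^(−0.5740) = 0.394287
  p_B = 2.0·e^(−2.0·0.82) = 2.0·e^(−1.6400) = 0.38796
Odds = (0.40/0.60) × (0.394287/0.38796) = 0.666667 × 1.01631 ≈ 0.6775

0.6775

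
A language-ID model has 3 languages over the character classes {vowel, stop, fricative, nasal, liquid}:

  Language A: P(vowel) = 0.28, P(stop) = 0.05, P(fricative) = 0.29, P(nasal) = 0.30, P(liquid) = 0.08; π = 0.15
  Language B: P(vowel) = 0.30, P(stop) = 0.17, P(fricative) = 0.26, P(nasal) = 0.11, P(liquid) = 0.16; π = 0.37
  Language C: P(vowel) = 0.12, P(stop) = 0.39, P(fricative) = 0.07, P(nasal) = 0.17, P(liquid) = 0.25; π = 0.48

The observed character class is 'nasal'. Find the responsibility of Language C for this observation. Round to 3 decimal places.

By Bayes' theorem, P(k | x) = w_k f_k(x) / Σ_j w_j f_j(x).
Component likelihoods at x = 'nasal':
  p_A = 0.3
  p_B = 0.11
  p_C = 0.17
Multiply by the mixture weights:
  w_A·p_A = 0.15 × 0.3 = 0.045
  w_B·p_B = 0.37 × 0.11 = 0.0407
  w_C·p_C = 0.48 × 0.17 = 0.0816
Marginal: 0.045 + 0.0407 + 0.0816 = 0.1673
P(Language C | x) = 0.0816 / 0.1673 ≈ 0.488

0.488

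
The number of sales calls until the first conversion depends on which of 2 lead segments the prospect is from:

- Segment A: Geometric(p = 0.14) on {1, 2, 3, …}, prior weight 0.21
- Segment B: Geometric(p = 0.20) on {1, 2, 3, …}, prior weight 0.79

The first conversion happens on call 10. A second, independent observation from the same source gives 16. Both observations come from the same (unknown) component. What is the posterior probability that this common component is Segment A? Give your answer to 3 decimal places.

0.425

By Bayes' theorem, P(k | x) = P(Z=k) f_k(x) / Σ_j P(Z=j) f_j(x).
Since both observations come from the same component, the likelihood for component k is f_k(x₁)·f_k(x₂).
  f_A = [0.0360258] × [0.0145749] = 0.000525072
  f_B = [0.0268435] × [0.00703687] = 0.000188895
Weight by the priors:
  P(Z=A)·f_A = 0.21 × 0.000525072 = 0.000110265
  P(Z=B)·f_B = 0.79 × 0.000188895 = 0.000149227
Normaliser: 0.000110265 + 0.000149227 = 0.000259492
P(Segment A | x₁, x₂) ≈ 0.425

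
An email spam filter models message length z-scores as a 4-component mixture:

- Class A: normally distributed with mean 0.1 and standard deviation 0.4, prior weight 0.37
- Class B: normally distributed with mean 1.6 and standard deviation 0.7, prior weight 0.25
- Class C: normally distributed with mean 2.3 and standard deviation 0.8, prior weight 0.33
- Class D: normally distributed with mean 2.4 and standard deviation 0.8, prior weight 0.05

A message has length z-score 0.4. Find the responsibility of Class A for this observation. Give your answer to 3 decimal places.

The responsibility of component k is w_k f_k(x) divided by Σ_j w_j f_j(x).
Evaluate each component's likelihood at the observed value:
  p_A = (1/(0.4·√(2π)))·exp(−(0.4−0.1)²/(2·0.4²)) = 0.997356·exp(-0.28125) = 0.752844
  p_B = (1/(0.7·√(2π)))·exp(−(0.4−1.6)²/(2·0.7²)) = 0.569918·exp(-1.46939) = 0.131119
  p_C = (1/(0.8·√(2π)))·exp(−(0.4−2.3)²/(2·0.8²)) = 0.498678·exp(-2.82031) = 0.0297149
  p_D = (1/(0.8·√(2π)))·exp(−(0.4−2.4)²/(2·0.8²)) = 0.498678·exp(-3.12500) = 0.0219104
Weight by the priors:
  w_A·p_A = 0.37 × 0.752844 = 0.278552
  w_B·p_B = 0.25 × 0.131119 = 0.0327797
  w_C·p_C = 0.33 × 0.0297149 = 0.00980591
  w_D·p_D = 0.05 × 0.0219104 = 0.00109552
Evidence: 0.278552 + 0.0327797 + 0.00980591 + 0.00109552 = 0.322233
P(Class A | data) ≈ 0.864

0.864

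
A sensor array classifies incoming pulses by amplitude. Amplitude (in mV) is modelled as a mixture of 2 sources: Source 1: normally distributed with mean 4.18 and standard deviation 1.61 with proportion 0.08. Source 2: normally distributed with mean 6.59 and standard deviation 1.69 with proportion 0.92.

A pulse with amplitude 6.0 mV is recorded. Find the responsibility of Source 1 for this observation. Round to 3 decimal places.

By Bayes' theorem, P(k | x) = P(Z=k) f_k(x) / Σ_j P(Z=j) f_j(x).
Evaluate each component's likelihood at the observed value:
  p_1 = 0.130796
  p_2 = 0.222105
Multiply by the mixture weights:
  P(Z=1)·p_1 = 0.08 × 0.130796 = 0.0104637
  P(Z=2)·p_2 = 0.92 × 0.222105 = 0.204336
Normaliser: 0.0104637 + 0.204336 = 0.2148
Responsibility of Source 1: 0.0104637 / 0.2148 ≈ 0.049

0.049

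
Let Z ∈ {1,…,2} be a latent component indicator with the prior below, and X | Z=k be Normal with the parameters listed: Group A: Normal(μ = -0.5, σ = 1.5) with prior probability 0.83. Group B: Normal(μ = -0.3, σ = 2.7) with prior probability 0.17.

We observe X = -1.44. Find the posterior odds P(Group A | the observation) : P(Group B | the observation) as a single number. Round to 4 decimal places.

The posterior odds equal the prior odds times the likelihood ratio: (P(Z=i)/P(Z=j))·(f_i(x)/f_j(x)).
Evaluate each component's likelihood at the observed value:
  L_A = (1/(1.5·√(2π)))·exp(−(-1.44−-0.5)²/(2·1.5²)) = 0.265962·exp(-0.19636) = 0.218546
  L_B = (1/(2.7·√(2π)))·exp(−(-1.44−-0.3)²/(2·2.7²)) = 0.147756·exp(-0.08914) = 0.135156
Posterior odds = (P(Z=A)·L_A) / (P(Z=B)·L_B) = (0.83·0.218546) / (0.17·0.135156) = 0.181393 / 0.0229765 ≈ 7.8947

7.8947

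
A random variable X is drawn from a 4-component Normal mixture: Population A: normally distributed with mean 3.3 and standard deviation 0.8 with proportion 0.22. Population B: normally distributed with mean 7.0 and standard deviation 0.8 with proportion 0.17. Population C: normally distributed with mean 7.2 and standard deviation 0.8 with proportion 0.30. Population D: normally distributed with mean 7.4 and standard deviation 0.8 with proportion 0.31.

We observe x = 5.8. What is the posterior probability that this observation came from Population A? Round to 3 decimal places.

0.010

Posterior ∝ prior × likelihood, so P(k | x) ∝ w_k f_k(x); normalise over all components.
Normal densities:
  L_A = (1/(0.8·√(2π)))·exp(−(5.8−3.3)²/(2·0.8²)) = 0.498678·exp(-4.88281) = 0.00377782
  L_B = (1/(0.8·√(2π)))·exp(−(5.8−7.0)²/(2·0.8²)) = 0.498678·exp(-1.12500) = 0.161897
  L_C = (1/(0.8·√(2π)))·exp(−(5.8−7.2)²/(2·0.8²)) = 0.498678·exp(-1.53125) = 0.107847
  L_D = (1/(0.8·√(2π)))·exp(−(5.8−7.4)²/(2·0.8²)) = 0.498678·exp(-2.00000) = 0.0674887
Prior × likelihood for each component:
  w_A·L_A = 0.22 × 0.00377782 = 0.000831121
  w_B·L_B = 0.17 × 0.161897 = 0.0275225
  w_C·L_C = 0.30 × 0.107847 = 0.032354
  w_D·L_D = 0.31 × 0.0674887 = 0.0209215
Denominator: 0.000831121 + 0.0275225 + 0.032354 + 0.0209215 = 0.0816291
Responsibility of Population A: 0.000831121 / 0.0816291 ≈ 0.010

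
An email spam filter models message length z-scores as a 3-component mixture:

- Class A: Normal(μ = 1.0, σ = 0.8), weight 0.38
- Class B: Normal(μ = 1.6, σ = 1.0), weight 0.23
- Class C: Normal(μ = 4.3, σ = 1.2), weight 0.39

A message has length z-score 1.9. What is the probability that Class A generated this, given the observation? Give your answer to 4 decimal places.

Apply Bayes' rule: the posterior for each component is proportional to its prior times its likelihood at x.
Normal densities:
  L_A = (1/(0.8·√(2π)))·exp(−(1.9−1.0)²/(2·0.8²)) = 0.498678·exp(-0.63281) = 0.264846
  L_B = (1/(1.0·√(2π)))·exp(−(1.9−1.6)²/(2·1.0²)) = 0.398942·exp(-0.04500) = 0.381388
  L_C = (1/(1.2·√(2π)))·exp(−(1.9−4.3)²/(2·1.2²)) = 0.332452·exp(-2.00000) = 0.0449925
Prior × likelihood for each component:
  π_A·L_A = 0.38 × 0.264846 = 0.100641
  π_B·L_B = 0.23 × 0.381388 = 0.0877192
  π_C·L_C = 0.39 × 0.0449925 = 0.0175471
Normaliser: 0.100641 + 0.0877192 + 0.0175471 = 0.205908
Responsibility of Class A: 0.100641 / 0.205908 ≈ 0.4888

0.4888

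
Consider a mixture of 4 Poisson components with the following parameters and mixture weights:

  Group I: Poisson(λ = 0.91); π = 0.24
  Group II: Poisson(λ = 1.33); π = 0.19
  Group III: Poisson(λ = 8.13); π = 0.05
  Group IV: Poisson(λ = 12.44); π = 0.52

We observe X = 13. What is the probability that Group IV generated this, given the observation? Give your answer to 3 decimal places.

0.972

The responsibility of component k is P(Z=k) f_k(x) divided by Σ_j P(Z=j) f_j(x).
Evaluate each component's likelihood at the observed value:
  p_I = e^(−0.91)·0.91^13/13! = 1.89692e-11
  p_II = e^(−1.33)·1.33^13/13! = 1.73053e-09
  p_III = e^(−8.13)·8.13^13/13! = 0.0320688
  p_IV = e^(−12.44)·12.44^13/13! = 0.108583
Unnormalised posteriors:
  P(Z=I)·p_I = 0.24 × 1.89692e-11 = 4.55262e-12
  P(Z=II)·p_II = 0.19 × 1.73053e-09 = 3.28801e-10
  P(Z=III)·p_III = 0.05 × 0.0320688 = 0.00160344
  P(Z=IV)·p_IV = 0.52 × 0.108583 = 0.0564631
Evidence: 4.55262e-12 + 3.28801e-10 + 0.00160344 + 0.0564631 = 0.0580665
So the posterior for Group IV is 0.0564631 / 0.0580665 ≈ 0.972.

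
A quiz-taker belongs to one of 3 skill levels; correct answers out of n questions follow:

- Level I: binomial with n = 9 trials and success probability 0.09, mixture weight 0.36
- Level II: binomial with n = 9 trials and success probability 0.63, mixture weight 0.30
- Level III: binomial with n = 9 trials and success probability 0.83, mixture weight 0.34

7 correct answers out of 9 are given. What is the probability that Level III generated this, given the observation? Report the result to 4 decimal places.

0.6224

The responsibility of component k is w_k f_k(x) divided by Σ_j w_j f_j(x).
Component likelihoods at x = 7 correct answers out of 9:
  f_I = 1.42588e-06
  f_II = 0.194129
  f_III = 0.282323
Prior × likelihood for each component:
  w_I·f_I = 0.36 × 1.42588e-06 = 5.13317e-07
  w_II·f_II = 0.30 × 0.194129 = 0.0582386
  w_III·f_III = 0.34 × 0.282323 = 0.09599
Denominator: 5.13317e-07 + 0.0582386 + 0.09599 = 0.154229
P(Level III | the observation) = 0.09599 / 0.154229 ≈ 0.6224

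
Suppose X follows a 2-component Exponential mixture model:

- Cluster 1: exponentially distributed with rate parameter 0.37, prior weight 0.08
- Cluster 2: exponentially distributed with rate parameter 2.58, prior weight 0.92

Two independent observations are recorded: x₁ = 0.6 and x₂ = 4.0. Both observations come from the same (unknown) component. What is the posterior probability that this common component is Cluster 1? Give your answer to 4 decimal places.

0.9789

The responsibility of component k is w_k f_k(x) divided by Σ_j w_j f_j(x).
Since both observations come from the same component, the likelihood for component k is f_k(x₁)·f_k(x₂).
  f_1 = [0.296339] × [0.0842259] = 0.0249594
  f_2 = [0.548696] × [8.50552e-05] = 4.66694e-05
Multiply by the mixture weights:
  w_1·f_1 = 0.08 × 0.0249594 = 0.00199675
  w_2·f_2 = 0.92 × 4.66694e-05 = 4.29359e-05
Marginal: 0.00199675 + 4.29359e-05 = 0.00203969
So the posterior for Cluster 1 is 0.00199675 / 0.00203969 ≈ 0.9789.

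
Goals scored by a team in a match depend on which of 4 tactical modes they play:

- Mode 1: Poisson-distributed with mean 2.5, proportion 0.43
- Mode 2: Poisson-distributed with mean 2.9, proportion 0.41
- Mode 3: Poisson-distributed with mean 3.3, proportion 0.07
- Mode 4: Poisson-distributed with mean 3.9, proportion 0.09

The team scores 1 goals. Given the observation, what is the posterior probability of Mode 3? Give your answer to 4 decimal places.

P(component k | x) = w_k·f_k(x) / marginal(x), where marginal(x) = Σ_j w_j·f_j(x).
Evaluate each component's likelihood at the observed value:
  L_1 = e^(−2.5)·2.5^1/1! = 0.205212
  L_2 = e^(−2.9)·2.9^1/1! = 0.159567
  L_3 = e^(−3.3)·3.3^1/1! = 0.121714
  L_4 = e^(−3.9)·3.9^1/1! = 0.0789435
Weight by the priors:
  w_1·L_1 = 0.43 × 0.205212 = 0.0882414
  w_2·L_2 = 0.41 × 0.159567 = 0.0654226
  w_3·L_3 = 0.07 × 0.121714 = 0.00852001
  w_4·L_4 = 0.09 × 0.0789435 = 0.00710491
Sum: 0.0882414 + 0.0654226 + 0.00852001 + 0.00710491 = 0.169289
So the posterior for Mode 3 is 0.00852001 / 0.169289 ≈ 0.0503.

0.0503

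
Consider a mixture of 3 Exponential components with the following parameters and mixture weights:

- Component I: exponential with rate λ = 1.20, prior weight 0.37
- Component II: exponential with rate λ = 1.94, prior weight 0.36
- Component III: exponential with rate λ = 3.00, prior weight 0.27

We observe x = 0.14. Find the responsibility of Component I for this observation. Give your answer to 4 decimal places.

0.2607

By Bayes' theorem, P(k | x) = π_k f_k(x) / Σ_j π_j f_j(x).
Component likelihoods at x = 0.14:
  L_I = 1.01442
  L_II = 1.47859
  L_III = 1.97114
Unnormalised posteriors:
  π_I·L_I = 0.37 × 1.01442 = 0.375337
  π_II·L_II = 0.36 × 1.47859 = 0.532292
  π_III·L_III = 0.27 × 1.97114 = 0.532208
Normaliser: 0.375337 + 0.532292 + 0.532208 = 1.43984
P(Component I | data) = 0.375337 / 1.43984 ≈ 0.2607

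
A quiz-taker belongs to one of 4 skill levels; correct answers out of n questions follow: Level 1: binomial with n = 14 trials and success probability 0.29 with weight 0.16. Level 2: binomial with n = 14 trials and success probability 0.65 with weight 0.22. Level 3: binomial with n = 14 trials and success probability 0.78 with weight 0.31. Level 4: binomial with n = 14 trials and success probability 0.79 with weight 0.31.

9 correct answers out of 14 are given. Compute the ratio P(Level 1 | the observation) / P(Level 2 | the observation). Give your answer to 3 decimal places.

0.017

The posterior odds equal the prior odds times the likelihood ratio: (π_i/π_j)·(f_i(x)/f_j(x)).
Component likelihoods at x = 9 correct answers out of 14:
  L_1 = 0.00524008
  L_2 = 0.217783
  L_3 = 0.110263
  L_4 = 0.0979951
Odds = (0.16/0.22) × (0.00524008/0.217783) = 0.727273 × 0.024061 ≈ 0.017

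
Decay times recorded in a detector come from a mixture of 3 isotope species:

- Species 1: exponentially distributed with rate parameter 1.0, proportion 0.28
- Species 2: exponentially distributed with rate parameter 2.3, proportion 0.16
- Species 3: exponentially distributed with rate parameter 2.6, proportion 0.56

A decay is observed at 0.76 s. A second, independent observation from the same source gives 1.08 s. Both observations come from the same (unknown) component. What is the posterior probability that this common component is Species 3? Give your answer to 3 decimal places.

By Bayes' theorem, P(k | x) = π_k f_k(x) / Σ_j π_j f_j(x).
Since both observations come from the same component, the likelihood for component k is f_k(x₁)·f_k(x₂).
  L_1 = [1.0·e^(−1.0·0.76) = 1.0·e^(−0.7600) = 0.467666] × [0.339596] = 0.158817
  L_2 = [2.3·e^(−2.3·0.76) = 2.3·e^(−1.7480) = 0.40048] × [0.191841] = 0.0768283
  L_3 = [2.6·e^(−2.6·0.76) = 2.6·e^(−1.9760) = 0.360419] × [0.156846] = 0.0565304
Prior × likelihood for each component:
  π_1·L_1 = 0.28 × 0.158817 = 0.0444689
  π_2·L_2 = 0.16 × 0.0768283 = 0.0122925
  π_3·L_3 = 0.56 × 0.0565304 = 0.031657
Sum: 0.0444689 + 0.0122925 + 0.031657 = 0.0884184
So the posterior for Species 3 is 0.031657 / 0.0884184 ≈ 0.358.

0.358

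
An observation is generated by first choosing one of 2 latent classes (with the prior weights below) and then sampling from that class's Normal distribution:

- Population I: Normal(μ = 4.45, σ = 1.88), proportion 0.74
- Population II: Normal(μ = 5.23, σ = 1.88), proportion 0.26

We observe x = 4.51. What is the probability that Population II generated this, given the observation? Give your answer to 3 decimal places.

0.246

P(component k | x) = π_k·f_k(x) / marginal(x), where marginal(x) = Σ_j π_j·f_j(x).
Component likelihoods at x = 4.51:
  p_I = 0.212095
  p_II = 0.197198
Weight by the priors:
  π_I·p_I = 0.74 × 0.212095 = 0.156951
  π_II·p_II = 0.26 × 0.197198 = 0.0512715
Sum: 0.156951 + 0.0512715 = 0.208222
Responsibility of Population II: 0.0512715 / 0.208222 ≈ 0.246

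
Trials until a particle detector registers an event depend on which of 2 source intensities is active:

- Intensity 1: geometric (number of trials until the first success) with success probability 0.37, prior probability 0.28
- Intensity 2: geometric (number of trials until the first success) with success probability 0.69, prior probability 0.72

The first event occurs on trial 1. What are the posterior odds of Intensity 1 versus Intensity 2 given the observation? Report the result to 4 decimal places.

0.2085

Only the two components matter; the odds are (P(Z=i) f_i(x)) / (P(Z=j) f_j(x)).
Geometric probabilities:
  f_1 = 0.37·(1−0.37)^0 = 0.37·1 = 0.37
  f_2 = 0.69·(1−0.69)^0 = 0.69·1 = 0.69
Odds = (0.28/0.72) × (0.37/0.69) = 0.388889 × 0.536232 ≈ 0.2085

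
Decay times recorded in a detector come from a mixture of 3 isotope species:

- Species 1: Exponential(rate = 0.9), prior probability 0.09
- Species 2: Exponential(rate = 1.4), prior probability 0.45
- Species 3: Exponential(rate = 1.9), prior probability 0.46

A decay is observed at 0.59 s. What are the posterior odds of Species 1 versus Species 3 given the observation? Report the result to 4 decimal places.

0.1672

The posterior odds equal the prior odds times the likelihood ratio: (P(Z=i)/P(Z=j))·(f_i(x)/f_j(x)).
Exponential densities:
  p_1 = 0.9·e^(−0.9·0.59) = 0.9·e^(−0.5310) = 0.529215
  p_2 = 1.4·e^(−1.4·0.59) = 1.4·e^(−0.8260) = 0.612916
  p_3 = 1.9·e^(−1.9·0.59) = 1.9·e^(−1.1210) = 0.619312
0.0476293 / 0.284884 ≈ 0.1672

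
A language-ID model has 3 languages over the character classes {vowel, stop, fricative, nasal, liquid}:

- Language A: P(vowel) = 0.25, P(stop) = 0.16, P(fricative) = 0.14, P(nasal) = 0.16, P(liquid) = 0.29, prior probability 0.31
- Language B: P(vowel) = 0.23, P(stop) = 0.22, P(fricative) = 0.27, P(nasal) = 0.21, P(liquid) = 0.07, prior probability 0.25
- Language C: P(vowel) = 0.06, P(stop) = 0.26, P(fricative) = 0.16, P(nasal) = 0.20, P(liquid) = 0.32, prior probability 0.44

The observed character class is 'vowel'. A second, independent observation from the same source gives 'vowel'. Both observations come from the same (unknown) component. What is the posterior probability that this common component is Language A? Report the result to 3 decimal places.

0.567

Posterior ∝ prior × likelihood, so P(k | x) ∝ w_k f_k(x); normalise over all components.
Since both observations come from the same component, the likelihood for component k is f_k(x₁)·f_k(x₂).
  p_A = [0.25] × [0.25] = 0.0625
  p_B = [0.23] × [0.23] = 0.0529
  p_C = [0.06] × [0.06] = 0.0036
Unnormalised posteriors:
  w_A·p_A = 0.31 × 0.0625 = 0.019375
  w_B·p_B = 0.25 × 0.0529 = 0.013225
  w_C·p_C = 0.44 × 0.0036 = 0.001584
Evidence: 0.019375 + 0.013225 + 0.001584 = 0.034184
P(Language A | x₁, x₂) ≈ 0.567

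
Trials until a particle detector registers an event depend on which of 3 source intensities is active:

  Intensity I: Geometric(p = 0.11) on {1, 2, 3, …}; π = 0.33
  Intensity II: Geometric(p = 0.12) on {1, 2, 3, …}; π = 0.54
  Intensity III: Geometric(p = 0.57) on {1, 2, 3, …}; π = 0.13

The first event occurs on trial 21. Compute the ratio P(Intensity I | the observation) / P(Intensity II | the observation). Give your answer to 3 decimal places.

0.702

Since P(k|x) ∝ w_k f_k(x), the posterior odds are w_i f_i(x) / (w_j f_j(x)).
Evaluate each component's likelihood at the observed value:
  f_I = 0.0106953
  f_II = 0.00930754
  f_III = 2.66222e-08
Odds = (0.33/0.54) × (0.0106953/0.00930754) = 0.611111 × 1.1491 ≈ 0.702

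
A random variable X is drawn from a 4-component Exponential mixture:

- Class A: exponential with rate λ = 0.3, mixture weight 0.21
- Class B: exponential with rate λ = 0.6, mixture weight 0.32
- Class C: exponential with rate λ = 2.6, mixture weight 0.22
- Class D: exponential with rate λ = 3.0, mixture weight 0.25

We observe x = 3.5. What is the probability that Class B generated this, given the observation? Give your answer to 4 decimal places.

0.5151

Apply Bayes' rule: the posterior for each component is proportional to its prior times its likelihood at x.
Exponential densities:
  p_A = 0.3·e^(−0.3·3.5) = 0.3·e^(−1.0500) = 0.104981
  p_B = 0.6·e^(−0.6·3.5) = 0.6·e^(−2.1000) = 0.0734739
  p_C = 2.6·e^(−2.6·3.5) = 2.6·e^(−9.1000) = 0.000290331
  p_D = 3.0·e^(−3.0·3.5) = 3.0·e^(−10.5000) = 8.26093e-05
Weight by the priors:
  w_A·p_A = 0.21 × 0.104981 = 0.0220461
  w_B·p_B = 0.32 × 0.0734739 = 0.0235116
  w_C·p_C = 0.22 × 0.000290331 = 6.38728e-05
  w_D·p_D = 0.25 × 8.26093e-05 = 2.06523e-05
Sum: 0.0220461 + 0.0235116 + 6.38728e-05 + 2.06523e-05 = 0.0456422
Responsibility of Class B: 0.0235116 / 0.0456422 ≈ 0.5151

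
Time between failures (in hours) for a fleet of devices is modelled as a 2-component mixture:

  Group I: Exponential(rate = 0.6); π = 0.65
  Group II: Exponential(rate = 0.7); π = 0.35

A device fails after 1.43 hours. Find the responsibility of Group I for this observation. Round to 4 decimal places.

0.6475

By Bayes' theorem, P(k | x) = P(Z=k) f_k(x) / Σ_j P(Z=j) f_j(x).
Exponential densities:
  L_I = 0.6·e^(−0.6·1.43) = 0.6·e^(−0.8580) = 0.254406
  L_II = 0.7·e^(−0.7·1.43) = 0.7·e^(−1.0010) = 0.257258
Weight by the priors:
  P(Z=I)·L_I = 0.65 × 0.254406 = 0.165364
  P(Z=II)·L_II = 0.35 × 0.257258 = 0.0900404
Marginal: 0.165364 + 0.0900404 = 0.255404
P(Group I | the observation) = 0.165364 / 0.255404 ≈ 0.6475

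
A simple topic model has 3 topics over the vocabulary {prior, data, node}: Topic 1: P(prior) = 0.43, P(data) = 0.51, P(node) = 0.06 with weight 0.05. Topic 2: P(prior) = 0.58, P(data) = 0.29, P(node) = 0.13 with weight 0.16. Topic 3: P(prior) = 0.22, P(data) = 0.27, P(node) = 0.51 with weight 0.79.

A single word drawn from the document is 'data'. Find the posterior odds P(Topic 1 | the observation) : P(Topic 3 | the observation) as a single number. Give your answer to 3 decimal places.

Only the two components matter; the odds are (π_i f_i(x)) / (π_j f_j(x)).
Categorical probabilities:
  L_1 = P(data | comp) = 0.51
  L_2 = P(data | comp) = 0.29
  L_3 = P(data | comp) = 0.27
0.0255 / 0.2133 ≈ 0.120

0.120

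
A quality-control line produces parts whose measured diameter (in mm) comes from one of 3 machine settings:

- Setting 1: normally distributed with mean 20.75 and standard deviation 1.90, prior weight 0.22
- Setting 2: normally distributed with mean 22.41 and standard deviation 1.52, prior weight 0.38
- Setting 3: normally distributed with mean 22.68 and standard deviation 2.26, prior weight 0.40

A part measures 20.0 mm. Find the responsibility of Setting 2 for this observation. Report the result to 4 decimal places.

Apply Bayes' rule: the posterior for each component is proportional to its prior times its likelihood at x.
Component likelihoods at x = 20.0 mm:
  p_1 = (1/(1.90·√(2π)))·exp(−(20.0−20.75)²/(2·1.90²)) = 0.209970·exp(-0.07791) = 0.194232
  p_2 = (1/(1.52·√(2π)))·exp(−(20.0−22.41)²/(2·1.52²)) = 0.262462·exp(-1.25695) = 0.0746761
  p_3 = (1/(2.26·√(2π)))·exp(−(20.0−22.68)²/(2·2.26²)) = 0.176523·exp(-0.70311) = 0.0873867
Prior × likelihood for each component:
  w_1·p_1 = 0.22 × 0.194232 = 0.0427311
  w_2·p_2 = 0.38 × 0.0746761 = 0.0283769
  w_3·p_3 = 0.40 × 0.0873867 = 0.0349547
Sum: 0.0427311 + 0.0283769 + 0.0349547 = 0.106063
P(Setting 2 | data) = 0.0283769 / 0.106063 ≈ 0.2675

0.2675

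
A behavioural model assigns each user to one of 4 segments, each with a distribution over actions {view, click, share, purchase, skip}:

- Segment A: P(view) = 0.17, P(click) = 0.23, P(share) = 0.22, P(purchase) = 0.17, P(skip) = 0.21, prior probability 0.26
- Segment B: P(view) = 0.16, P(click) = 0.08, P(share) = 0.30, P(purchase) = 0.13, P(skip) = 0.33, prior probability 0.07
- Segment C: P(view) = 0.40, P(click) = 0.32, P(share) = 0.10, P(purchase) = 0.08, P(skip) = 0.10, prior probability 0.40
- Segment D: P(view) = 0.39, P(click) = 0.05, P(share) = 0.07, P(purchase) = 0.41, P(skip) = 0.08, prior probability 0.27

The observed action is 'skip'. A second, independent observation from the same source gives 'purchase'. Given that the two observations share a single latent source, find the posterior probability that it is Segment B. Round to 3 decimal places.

0.123

P(component k | x) = w_k·f_k(x) / marginal(x), where marginal(x) = Σ_j w_j·f_j(x).
Since both observations come from the same component, the likelihood for component k is f_k(x₁)·f_k(x₂).
  L_A = [P(skip | comp) = 0.21] × [0.17] = 0.0357
  L_B = [P(skip | comp) = 0.33] × [0.13] = 0.0429
  L_C = [P(skip | comp) = 0.10] × [0.08] = 0.008
  L_D = [P(skip | comp) = 0.08] × [0.41] = 0.0328
Weight by the priors:
  w_A·L_A = 0.26 × 0.0357 = 0.009282
  w_B·L_B = 0.07 × 0.0429 = 0.003003
  w_C·L_C = 0.40 × 0.008 = 0.0032
  w_D·L_D = 0.27 × 0.0328 = 0.008856
Normaliser: 0.009282 + 0.003003 + 0.0032 + 0.008856 = 0.024341
P(Segment B | data) ≈ 0.123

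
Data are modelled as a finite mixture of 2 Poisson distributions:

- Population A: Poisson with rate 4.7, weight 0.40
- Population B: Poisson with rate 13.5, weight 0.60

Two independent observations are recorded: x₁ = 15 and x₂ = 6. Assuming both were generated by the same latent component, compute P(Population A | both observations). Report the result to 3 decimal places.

By Bayes' theorem, P(k | x) = P(Z=k) f_k(x) / Σ_j P(Z=j) f_j(x).
Since both observations come from the same component, the likelihood for component k is f_k(x₁)·f_k(x₂).
  L_A = [8.39043e-05] × [0.136167] = 1.1425e-05
  L_B = [0.0945217] × [0.0115264] = 0.0010895
Weight by the priors:
  P(Z=A)·L_A = 0.40 × 1.1425e-05 = 4.56998e-06
  P(Z=B)·L_B = 0.60 × 0.0010895 = 0.000653698
Evidence: 4.56998e-06 + 0.000653698 = 0.000658268
Responsibility of Population A: 4.56998e-06 / 0.000658268 ≈ 0.007

0.007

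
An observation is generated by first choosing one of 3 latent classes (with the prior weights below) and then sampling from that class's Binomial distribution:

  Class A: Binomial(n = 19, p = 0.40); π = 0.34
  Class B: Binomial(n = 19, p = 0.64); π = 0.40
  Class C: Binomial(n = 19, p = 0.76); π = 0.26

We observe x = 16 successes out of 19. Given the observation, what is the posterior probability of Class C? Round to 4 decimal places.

0.7503

The responsibility of component k is w_k f_k(x) divided by Σ_j w_j f_j(x).
Component likelihoods at x = 16 successes out of 19:
  L_A = 8.98954e-05
  L_B = 0.0358188
  L_C = 0.165949
Unnormalised posteriors:
  w_A·L_A = 0.34 × 8.98954e-05 = 3.05644e-05
  w_B·L_B = 0.40 × 0.0358188 = 0.0143275
  w_C·L_C = 0.26 × 0.165949 = 0.0431468
Evidence: 3.05644e-05 + 0.0143275 + 0.0431468 = 0.0575049
P(Class C | data) ≈ 0.7503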